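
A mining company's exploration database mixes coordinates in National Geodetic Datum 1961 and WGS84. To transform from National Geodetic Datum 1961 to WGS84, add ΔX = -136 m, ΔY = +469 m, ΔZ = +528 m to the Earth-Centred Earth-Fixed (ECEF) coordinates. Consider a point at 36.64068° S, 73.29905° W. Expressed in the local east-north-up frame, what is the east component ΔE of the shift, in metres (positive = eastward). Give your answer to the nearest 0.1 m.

At φ = -36.64068°, λ = -73.29905°: sin φ = -0.596795, cos φ = 0.802394, sin λ = -0.957818, cos λ = 0.287376.
ΔE = −sin λ·ΔX + cos λ·ΔY = −(-0.957818)·(-136) + (0.287376)·(469) = 4.52 m.

ΔE = 4.5 m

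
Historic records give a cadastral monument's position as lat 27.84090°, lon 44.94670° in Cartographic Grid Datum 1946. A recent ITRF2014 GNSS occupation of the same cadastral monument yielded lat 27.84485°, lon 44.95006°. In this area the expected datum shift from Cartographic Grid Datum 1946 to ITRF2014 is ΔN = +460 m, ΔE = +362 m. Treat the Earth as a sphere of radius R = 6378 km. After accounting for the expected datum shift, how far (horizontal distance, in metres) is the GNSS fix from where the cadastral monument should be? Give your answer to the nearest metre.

Observed coordinate differences: Δφ = +0.00395°, Δλ = +0.00336°.
Converting to metres (1° lat = 111317 m, cos φ = 0.884248): observed ΔN = 439.7 m, observed ΔE = 330.7 m.
Subtracting the expected shift leaves a residual of 439.7 − (460) = -20.3 m north and 330.7 − (362) = -31.3 m east.
Residual distance = √((-20.3)² + (-31.3)²) = 37.3 m.

37 m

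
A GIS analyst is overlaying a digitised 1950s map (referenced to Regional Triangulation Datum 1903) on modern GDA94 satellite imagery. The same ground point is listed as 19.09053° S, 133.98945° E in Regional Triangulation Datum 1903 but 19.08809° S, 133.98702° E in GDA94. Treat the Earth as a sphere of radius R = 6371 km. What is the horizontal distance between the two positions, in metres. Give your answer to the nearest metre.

373 m

Δφ = -19.08809° − -19.09053° = +0.00244°; Δλ = 133.98702° − 133.98945° = -0.00243°.
1° along a meridian = πR/180 = 111195 m.
ΔN = Δφ × 111195 = 271.3 m; ΔE = Δλ × 111195 × cos(-19.09053°) = -0.00243 × 111195 × 0.945003 = -255.3 m.
Distance = √(ΔE² + ΔN²) = √((-255.3)² + 271.3²) = 372.6 m.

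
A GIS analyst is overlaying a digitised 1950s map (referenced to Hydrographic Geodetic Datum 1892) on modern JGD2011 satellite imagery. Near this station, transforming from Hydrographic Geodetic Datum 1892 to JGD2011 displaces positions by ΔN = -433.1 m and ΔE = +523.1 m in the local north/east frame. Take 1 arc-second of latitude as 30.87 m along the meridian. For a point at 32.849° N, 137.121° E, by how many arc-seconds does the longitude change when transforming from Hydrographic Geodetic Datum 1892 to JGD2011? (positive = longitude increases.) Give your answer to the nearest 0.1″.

At latitude 32.849°, cos φ = 0.840103.
1″ of longitude at this latitude = 30.87 × cos φ = 25.9340 m, so Δλ = 523.1 / 25.9340 = 20.170″.

Δλ = 20.2″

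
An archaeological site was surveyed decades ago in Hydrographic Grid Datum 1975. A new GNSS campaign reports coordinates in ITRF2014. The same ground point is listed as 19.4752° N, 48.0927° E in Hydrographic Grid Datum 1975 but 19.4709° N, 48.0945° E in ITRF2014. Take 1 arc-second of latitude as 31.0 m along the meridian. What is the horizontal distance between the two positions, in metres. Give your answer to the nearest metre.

516 m

Δφ = 19.4709° − 19.4752° = -0.0043°; Δλ = 48.0945° − 48.0927° = +0.0018°.
1° of latitude = 3600 × 31.00 = 111600 m.
ΔN = Δφ × 111600 = -479.9 m; ΔE = Δλ × 111600 × cos(19.4752°) = +0.0018 × 111600 × 0.942786 = 189.4 m.
Distance = √(ΔE² + ΔN²) = √(189.4² + (-479.9)²) = 515.9 m.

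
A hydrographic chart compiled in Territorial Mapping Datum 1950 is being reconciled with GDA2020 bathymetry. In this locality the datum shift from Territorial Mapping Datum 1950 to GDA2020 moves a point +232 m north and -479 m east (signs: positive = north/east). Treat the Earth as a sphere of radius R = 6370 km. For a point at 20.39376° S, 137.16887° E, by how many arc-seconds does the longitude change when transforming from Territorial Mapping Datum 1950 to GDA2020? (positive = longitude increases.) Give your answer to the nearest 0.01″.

Δλ = -16.55″

At latitude -20.39376°, cos φ = 0.937320.
One radian of longitude at latitude φ spans R cos φ, so Δλ = ΔE / (R cos φ) = -479.0 / (6370000 × 0.937320) = -8.0225e-05 rad = -16.548″.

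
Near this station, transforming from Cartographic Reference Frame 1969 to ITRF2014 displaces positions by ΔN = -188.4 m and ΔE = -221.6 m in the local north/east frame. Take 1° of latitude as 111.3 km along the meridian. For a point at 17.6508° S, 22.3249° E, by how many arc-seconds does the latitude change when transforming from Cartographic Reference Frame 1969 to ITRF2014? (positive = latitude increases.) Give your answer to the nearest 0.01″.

1° of latitude = 111.3 km, so Δφ = -188.4 / 111300 = -0.0016927° = -6.094″.

Δφ = -6.09″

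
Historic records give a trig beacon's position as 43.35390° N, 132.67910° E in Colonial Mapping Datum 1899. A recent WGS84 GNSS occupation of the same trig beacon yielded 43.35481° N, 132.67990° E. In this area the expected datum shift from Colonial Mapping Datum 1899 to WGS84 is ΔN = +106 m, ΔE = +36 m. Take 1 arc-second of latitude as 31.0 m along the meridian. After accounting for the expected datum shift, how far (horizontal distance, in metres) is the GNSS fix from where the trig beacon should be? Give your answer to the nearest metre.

Observed coordinate differences: Δφ = +0.00091°, Δλ = +0.00080°.
Converting to metres (1° lat = 111600 m, cos φ = 0.727127): observed ΔN = 101.6 m, observed ΔE = 64.9 m.
Subtracting the expected shift leaves a residual of 101.6 − (106) = -4.4 m north and 64.9 − (36) = 28.9 m east.
Residual distance = √((-4.4)² + 28.9²) = 29.3 m.

29 m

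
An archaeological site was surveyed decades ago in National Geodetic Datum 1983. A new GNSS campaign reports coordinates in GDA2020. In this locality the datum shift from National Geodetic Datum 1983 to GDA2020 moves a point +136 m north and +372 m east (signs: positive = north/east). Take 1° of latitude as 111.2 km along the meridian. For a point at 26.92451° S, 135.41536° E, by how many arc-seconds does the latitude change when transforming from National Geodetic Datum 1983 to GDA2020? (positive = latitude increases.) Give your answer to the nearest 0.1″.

1° of latitude = 111.2 km, so Δφ = 136.0 / 111200 = 0.0012230° = 4.403″.

Δφ = 4.4″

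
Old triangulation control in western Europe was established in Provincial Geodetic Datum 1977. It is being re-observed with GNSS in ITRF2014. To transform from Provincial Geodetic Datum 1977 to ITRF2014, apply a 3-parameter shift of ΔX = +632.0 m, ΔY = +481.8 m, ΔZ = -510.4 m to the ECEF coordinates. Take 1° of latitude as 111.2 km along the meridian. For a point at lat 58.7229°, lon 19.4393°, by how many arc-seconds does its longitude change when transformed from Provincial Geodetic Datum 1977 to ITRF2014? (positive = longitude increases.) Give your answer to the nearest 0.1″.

sin φ = 0.854666, cos φ = 0.519178, sin λ = 0.332808, cos λ = 0.942995.
East component: ΔE = −sin λ·ΔX + cos λ·ΔY = −(0.332808)(632.0) + (0.942995)(481.8) = 244.00 m.
1° of latitude spans 111200 m; at latitude φ, 1° of longitude spans that × cos φ = 57732.5 m, so Δλ = 244.00 / 57732.5 × 3600 = 15.215″.

Δλ = 15.2″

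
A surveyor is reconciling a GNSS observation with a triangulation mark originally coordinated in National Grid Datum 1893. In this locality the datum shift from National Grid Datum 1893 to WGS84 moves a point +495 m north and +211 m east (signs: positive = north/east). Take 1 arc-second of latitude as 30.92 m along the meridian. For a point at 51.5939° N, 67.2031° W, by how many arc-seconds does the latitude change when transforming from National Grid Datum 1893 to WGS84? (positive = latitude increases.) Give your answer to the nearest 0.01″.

1″ of latitude = 30.92 m, so Δφ = 495.0 / 30.92 = 16.009″.

Δφ = 16.01″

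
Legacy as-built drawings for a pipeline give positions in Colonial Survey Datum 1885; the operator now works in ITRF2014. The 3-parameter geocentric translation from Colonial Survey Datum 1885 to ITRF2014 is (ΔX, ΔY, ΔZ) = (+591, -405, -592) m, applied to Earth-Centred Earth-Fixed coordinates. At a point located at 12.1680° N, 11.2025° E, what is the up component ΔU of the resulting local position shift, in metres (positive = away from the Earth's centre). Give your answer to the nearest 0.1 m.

ΔU = 365.0 m

The local up (radial) axis is (cos φ cos λ, cos φ sin λ, sin φ), giving ΔU = 566.715 − 76.915 − 124.781 = 365.02 m.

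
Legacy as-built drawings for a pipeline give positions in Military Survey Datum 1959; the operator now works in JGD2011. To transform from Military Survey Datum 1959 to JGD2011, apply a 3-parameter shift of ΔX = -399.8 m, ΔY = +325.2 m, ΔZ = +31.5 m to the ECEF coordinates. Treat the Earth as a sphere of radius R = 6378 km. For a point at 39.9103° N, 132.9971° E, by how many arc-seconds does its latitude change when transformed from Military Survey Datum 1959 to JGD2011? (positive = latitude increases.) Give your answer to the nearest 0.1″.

sin φ = 0.641588, cos φ = 0.767050, sin λ = 0.731388, cos λ = -0.681961.
North component: ΔN = −sin φ cos λ·ΔX − sin φ sin λ·ΔY + cos φ·ΔZ = −(0.641588)(-0.681961)(-399.8) − (0.641588)(0.731388)(325.2) + (0.767050)(31.5) = -303.37 m.
1° of latitude spans πR/180 = 111317 m, so Δφ = -303.37 / 111317 × 3600 = -9.811″.

Δφ = -9.8″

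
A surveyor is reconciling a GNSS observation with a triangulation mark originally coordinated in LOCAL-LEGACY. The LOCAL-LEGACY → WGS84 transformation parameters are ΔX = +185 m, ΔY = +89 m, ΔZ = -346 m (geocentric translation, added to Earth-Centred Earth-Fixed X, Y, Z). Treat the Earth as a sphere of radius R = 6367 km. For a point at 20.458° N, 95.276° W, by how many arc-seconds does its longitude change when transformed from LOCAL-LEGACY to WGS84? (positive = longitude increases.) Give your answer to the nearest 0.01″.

Δλ = 6.09″

sin φ = 0.349521, cos φ = 0.936929, sin λ = -0.995763, cos λ = -0.091953.
East component: ΔE = −sin λ·ΔX + cos λ·ΔY = −(-0.995763)(185) + (-0.091953)(89) = 176.03 m.
1° of latitude spans πR/180 = 111125 m; at latitude φ, 1° of longitude spans that × cos φ = 104116.3 m, so Δλ = 176.03 / 104116.3 × 3600 = 6.087″.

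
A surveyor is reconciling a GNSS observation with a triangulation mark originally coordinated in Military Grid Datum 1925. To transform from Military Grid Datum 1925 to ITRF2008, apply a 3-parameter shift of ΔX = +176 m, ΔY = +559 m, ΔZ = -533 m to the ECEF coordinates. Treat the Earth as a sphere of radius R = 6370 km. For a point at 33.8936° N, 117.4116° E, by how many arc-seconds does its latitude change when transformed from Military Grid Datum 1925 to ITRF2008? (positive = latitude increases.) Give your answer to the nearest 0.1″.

sin φ = 0.557652, cos φ = 0.830075, sin λ = 0.887722, cos λ = -0.460380.
North component: ΔN = −sin φ cos λ·ΔX − sin φ sin λ·ΔY + cos φ·ΔZ = −(0.557652)(-0.460380)(176) − (0.557652)(0.887722)(559) + (0.830075)(-533) = -673.97 m.
1° of latitude spans πR/180 = 111177 m, so Δφ = -673.97 / 111177 × 3600 = -21.824″.

Δφ = -21.8″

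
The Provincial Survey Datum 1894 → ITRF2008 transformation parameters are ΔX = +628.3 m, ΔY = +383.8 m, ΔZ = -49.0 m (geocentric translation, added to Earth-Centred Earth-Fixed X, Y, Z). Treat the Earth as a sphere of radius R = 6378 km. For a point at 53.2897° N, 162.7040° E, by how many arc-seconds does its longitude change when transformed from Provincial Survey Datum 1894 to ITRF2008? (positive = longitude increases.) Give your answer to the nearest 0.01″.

sin φ = 0.801668, cos φ = 0.597769, sin λ = 0.297308, cos λ = -0.954782.
East component: ΔE = −sin λ·ΔX + cos λ·ΔY = −(0.297308)(628.3) + (-0.954782)(383.8) = -553.24 m.
1° of latitude spans πR/180 = 111317 m; at latitude φ, 1° of longitude spans that × cos φ = 66541.9 m, so Δλ = -553.24 / 66541.9 × 3600 = -29.931″.

Δλ = -29.93″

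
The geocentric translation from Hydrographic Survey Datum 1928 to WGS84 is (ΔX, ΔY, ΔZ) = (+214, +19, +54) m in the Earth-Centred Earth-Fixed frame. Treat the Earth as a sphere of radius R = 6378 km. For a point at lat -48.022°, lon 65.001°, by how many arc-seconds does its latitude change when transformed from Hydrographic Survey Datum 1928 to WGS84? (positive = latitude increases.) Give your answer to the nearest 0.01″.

sin φ = -0.743402, cos φ = 0.668845, sin λ = 0.906315, cos λ = 0.422602.
North component: ΔN = −sin φ cos λ·ΔX − sin φ sin λ·ΔY + cos φ·ΔZ = −(-0.743402)(0.422602)(214) − (-0.743402)(0.906315)(19) + (0.668845)(54) = 116.15 m.
1° of latitude spans πR/180 = 111317 m, so Δφ = 116.15 / 111317 × 3600 = 3.756″.

Δφ = 3.76″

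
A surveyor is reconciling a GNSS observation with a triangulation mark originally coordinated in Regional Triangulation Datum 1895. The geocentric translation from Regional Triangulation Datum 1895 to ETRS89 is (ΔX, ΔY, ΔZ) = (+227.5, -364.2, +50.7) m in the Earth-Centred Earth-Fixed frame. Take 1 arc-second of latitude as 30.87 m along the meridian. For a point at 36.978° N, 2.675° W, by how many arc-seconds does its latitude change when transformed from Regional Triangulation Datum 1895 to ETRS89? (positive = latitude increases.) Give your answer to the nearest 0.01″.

sin φ = 0.601508, cos φ = 0.798867, sin λ = -0.046671, cos λ = 0.998910.
North component: ΔN = −sin φ cos λ·ΔX − sin φ sin λ·ΔY + cos φ·ΔZ = −(0.601508)(0.998910)(227.5) − (0.601508)(-0.046671)(-364.2) + (0.798867)(50.7) = -106.42 m.
1° of latitude spans 3600 × 30.87 = 111132 m, so Δφ = -106.42 / 111132 × 3600 = -3.447″.

Δφ = -3.45″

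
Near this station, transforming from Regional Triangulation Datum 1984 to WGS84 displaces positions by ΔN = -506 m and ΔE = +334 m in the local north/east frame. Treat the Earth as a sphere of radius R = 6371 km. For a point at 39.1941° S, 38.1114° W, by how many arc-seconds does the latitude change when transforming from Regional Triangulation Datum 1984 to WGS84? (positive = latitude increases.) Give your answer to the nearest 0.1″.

On a sphere of radius R, 1 rad of latitude = R, so Δφ = ΔN / R = -506.0 / 6371000 = -7.9422e-05 rad = -16.382″.

Δφ = -16.4″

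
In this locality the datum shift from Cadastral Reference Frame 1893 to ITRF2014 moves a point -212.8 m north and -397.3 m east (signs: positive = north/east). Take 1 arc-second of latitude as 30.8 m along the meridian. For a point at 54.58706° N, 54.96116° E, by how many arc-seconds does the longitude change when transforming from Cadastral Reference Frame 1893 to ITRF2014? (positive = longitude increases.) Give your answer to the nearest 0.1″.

Δλ = -22.3″

At latitude 54.58706°, cos φ = 0.579465.
1″ of longitude at this latitude = 30.80 × cos φ = 17.8475 m, so Δλ = -397.3 / 17.8475 = -22.261″.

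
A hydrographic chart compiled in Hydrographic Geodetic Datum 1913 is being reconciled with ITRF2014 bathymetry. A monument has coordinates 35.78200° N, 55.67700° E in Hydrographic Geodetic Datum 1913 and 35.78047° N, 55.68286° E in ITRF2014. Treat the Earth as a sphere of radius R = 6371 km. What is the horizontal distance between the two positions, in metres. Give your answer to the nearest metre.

555 m

Δφ = 35.78047° − 35.78200° = -0.00153°; Δλ = 55.68286° − 55.67700° = +0.00586°.
1° along a meridian = πR/180 = 111195 m.
ΔN = Δφ × 111195 = -170.1 m; ΔE = Δλ × 111195 × cos(35.78200°) = +0.00586 × 111195 × 0.811248 = 528.6 m.
Distance = √(ΔE² + ΔN²) = √(528.6² + (-170.1)²) = 555.3 m.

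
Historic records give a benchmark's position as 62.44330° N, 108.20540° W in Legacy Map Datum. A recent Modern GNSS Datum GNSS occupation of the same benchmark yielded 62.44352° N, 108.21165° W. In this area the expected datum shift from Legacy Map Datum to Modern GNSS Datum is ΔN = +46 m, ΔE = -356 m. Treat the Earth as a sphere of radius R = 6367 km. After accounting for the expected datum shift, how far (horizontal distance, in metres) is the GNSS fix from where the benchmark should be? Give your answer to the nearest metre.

41 m

Observed coordinate differences: Δφ = +0.00022°, Δλ = -0.00625°.
Converting to metres (1° lat = 111125 m, cos φ = 0.462626): observed ΔN = 24.4 m, observed ΔE = -321.3 m.
Subtracting the expected shift leaves a residual of 24.4 − (46) = -21.6 m north and -321.3 − (-356) = 34.7 m east.
Residual distance = √((-21.6)² + 34.7²) = 40.8 m.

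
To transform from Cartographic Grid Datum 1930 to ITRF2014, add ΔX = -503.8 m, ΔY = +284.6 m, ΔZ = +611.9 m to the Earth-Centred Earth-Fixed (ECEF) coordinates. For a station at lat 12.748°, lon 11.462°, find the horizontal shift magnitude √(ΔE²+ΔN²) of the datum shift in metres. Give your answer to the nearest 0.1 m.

The local east axis at (φ, λ) is (−sin λ, cos λ, 0), so ΔE = −sin(11.462°)·(-503.8) + cos(11.462°)·284.6 = 379.04 m.
The local north axis is (−sin φ cos λ, −sin φ sin λ, cos φ), giving ΔN = 108.953 − 12.480 + 596.817 = 693.29 m.
Horizontal magnitude = √(ΔE² + ΔN²) = √(379.04² + 693.29²) = 790.14 m.

790.1 m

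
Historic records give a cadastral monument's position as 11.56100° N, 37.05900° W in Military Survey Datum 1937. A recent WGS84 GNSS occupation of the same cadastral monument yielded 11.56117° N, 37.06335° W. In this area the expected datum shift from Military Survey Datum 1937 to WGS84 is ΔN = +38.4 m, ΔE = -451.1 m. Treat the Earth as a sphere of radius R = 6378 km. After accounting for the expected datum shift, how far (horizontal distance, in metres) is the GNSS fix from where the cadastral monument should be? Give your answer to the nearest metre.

Observed coordinate differences: Δφ = +0.00017°, Δλ = -0.00435°.
Converting to metres (1° lat = 111317 m, cos φ = 0.979712): observed ΔN = 18.9 m, observed ΔE = -474.4 m.
Subtracting the expected shift leaves a residual of 18.9 − (38.4) = -19.5 m north and -474.4 − (-451.1) = -23.3 m east.
Residual distance = √((-19.5)² + (-23.3)²) = 30.4 m.

30 m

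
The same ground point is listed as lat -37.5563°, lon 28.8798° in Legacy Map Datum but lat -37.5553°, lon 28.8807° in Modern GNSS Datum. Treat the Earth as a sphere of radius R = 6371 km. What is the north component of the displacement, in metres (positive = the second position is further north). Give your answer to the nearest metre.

Δφ = -37.5553° − -37.5563° = +0.0010°; Δλ = 28.8807° − 28.8798° = +0.0009°.
1° along a meridian = πR/180 = 111195 m.
ΔN = Δφ × 111195 = 111.2 m; ΔE = Δλ × 111195 × cos(-37.5563°) = +0.0009 × 111195 × 0.792755 = 79.3 m.

ΔN = 111 m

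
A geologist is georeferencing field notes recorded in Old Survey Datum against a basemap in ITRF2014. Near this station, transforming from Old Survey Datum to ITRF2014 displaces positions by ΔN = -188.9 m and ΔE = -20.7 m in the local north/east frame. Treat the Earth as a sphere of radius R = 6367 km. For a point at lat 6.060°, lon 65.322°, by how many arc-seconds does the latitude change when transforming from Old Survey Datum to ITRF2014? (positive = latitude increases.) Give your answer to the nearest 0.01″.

Δφ = -6.12″

On a sphere of radius R, 1 rad of latitude = R, so Δφ = ΔN / R = -188.9 / 6367000 = -2.9669e-05 rad = -6.120″.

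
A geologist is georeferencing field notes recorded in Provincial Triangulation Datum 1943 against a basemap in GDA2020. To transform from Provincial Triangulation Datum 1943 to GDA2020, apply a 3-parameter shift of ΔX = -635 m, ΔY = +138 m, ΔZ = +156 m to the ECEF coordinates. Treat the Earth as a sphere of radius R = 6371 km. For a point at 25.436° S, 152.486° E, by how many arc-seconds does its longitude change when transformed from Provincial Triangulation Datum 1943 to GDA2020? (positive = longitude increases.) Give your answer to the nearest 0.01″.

Δλ = 6.13″

sin φ = -0.429503, cos φ = 0.903066, sin λ = 0.461965, cos λ = -0.886898.
East component: ΔE = −sin λ·ΔX + cos λ·ΔY = −(0.461965)(-635) + (-0.886898)(138) = 170.96 m.
1° of latitude spans πR/180 = 111195 m; at latitude φ, 1° of longitude spans that × cos φ = 100416.3 m, so Δλ = 170.96 / 100416.3 × 3600 = 6.129″.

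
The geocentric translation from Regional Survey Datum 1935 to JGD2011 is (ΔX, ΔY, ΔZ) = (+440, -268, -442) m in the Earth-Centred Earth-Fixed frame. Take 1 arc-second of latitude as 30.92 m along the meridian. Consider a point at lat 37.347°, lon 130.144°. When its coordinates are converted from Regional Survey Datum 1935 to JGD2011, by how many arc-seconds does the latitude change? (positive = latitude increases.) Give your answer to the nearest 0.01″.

Δφ = -1.78″

sin φ = 0.606641, cos φ = 0.794976, sin λ = 0.764427, cos λ = -0.644711.
North component: ΔN = −sin φ cos λ·ΔX − sin φ sin λ·ΔY + cos φ·ΔZ = −(0.606641)(-0.644711)(440) − (0.606641)(0.764427)(-268) + (0.794976)(-442) = -55.01 m.
1° of latitude spans 3600 × 30.92 = 111312 m, so Δφ = -55.01 / 111312 × 3600 = -1.779″.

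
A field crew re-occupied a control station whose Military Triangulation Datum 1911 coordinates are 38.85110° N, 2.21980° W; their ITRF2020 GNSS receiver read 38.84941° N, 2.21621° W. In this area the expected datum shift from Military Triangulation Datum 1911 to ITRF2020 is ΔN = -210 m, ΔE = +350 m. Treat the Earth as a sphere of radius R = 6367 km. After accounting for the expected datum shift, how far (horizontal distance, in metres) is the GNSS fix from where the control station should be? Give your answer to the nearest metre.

45 m

Observed coordinate differences: Δφ = -0.00169°, Δλ = +0.00359°.
Converting to metres (1° lat = 111125 m, cos φ = 0.778779): observed ΔN = -187.8 m, observed ΔE = 310.7 m.
Subtracting the expected shift leaves a residual of -187.8 − (-210) = 22.2 m north and 310.7 − (350) = -39.3 m east.
Residual distance = √(22.2² + (-39.3)²) = 45.1 m.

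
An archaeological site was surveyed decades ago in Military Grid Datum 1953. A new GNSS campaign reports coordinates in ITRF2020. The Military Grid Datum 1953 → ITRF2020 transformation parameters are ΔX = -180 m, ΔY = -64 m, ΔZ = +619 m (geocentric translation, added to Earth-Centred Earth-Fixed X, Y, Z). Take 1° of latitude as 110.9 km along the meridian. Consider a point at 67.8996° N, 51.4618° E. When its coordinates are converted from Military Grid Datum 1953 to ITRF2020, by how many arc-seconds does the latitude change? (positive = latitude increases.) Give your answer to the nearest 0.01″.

Δφ = 12.44″

sin φ = 0.926526, cos φ = 0.376231, sin λ = 0.782193, cos λ = 0.623036.
North component: ΔN = −sin φ cos λ·ΔX − sin φ sin λ·ΔY + cos φ·ΔZ = −(0.926526)(0.623036)(-180) − (0.926526)(0.782193)(-64) + (0.376231)(619) = 383.18 m.
1° of latitude spans 110900 m, so Δφ = 383.18 / 110900 × 3600 = 12.439″.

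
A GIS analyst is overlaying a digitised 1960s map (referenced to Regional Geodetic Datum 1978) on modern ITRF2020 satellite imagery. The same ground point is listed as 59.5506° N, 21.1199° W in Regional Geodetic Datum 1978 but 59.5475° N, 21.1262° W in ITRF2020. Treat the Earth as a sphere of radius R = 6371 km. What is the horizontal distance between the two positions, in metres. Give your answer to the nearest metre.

495 m

Δφ = 59.5475° − 59.5506° = -0.0031°; Δλ = -21.1262° − -21.1199° = -0.0063°.
1° along a meridian = πR/180 = 111195 m.
ΔN = Δφ × 111195 = -344.7 m; ΔE = Δλ × 111195 × cos(59.5506°) = -0.0063 × 111195 × 0.506777 = -355.0 m.
Distance = √(ΔE² + ΔN²) = √((-355.0)² + (-344.7)²) = 494.8 m.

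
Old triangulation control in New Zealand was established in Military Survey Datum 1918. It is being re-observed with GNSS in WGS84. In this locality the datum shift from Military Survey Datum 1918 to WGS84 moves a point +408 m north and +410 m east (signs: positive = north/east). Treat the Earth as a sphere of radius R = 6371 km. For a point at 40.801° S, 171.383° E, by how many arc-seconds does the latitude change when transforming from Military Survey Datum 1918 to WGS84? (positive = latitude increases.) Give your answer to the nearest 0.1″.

On a sphere of radius R, 1 rad of latitude = R, so Δφ = ΔN / R = 408.0 / 6371000 = 6.4040e-05 rad = 13.209″.

Δφ = 13.2″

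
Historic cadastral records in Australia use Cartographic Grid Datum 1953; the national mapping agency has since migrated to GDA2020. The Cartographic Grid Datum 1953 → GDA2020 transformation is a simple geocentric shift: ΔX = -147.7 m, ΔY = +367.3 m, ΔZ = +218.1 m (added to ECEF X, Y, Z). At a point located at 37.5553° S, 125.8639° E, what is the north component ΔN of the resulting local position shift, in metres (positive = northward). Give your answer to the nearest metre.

ΔN = 407 m

The local north axis is (−sin φ cos λ, −sin φ sin λ, cos φ), giving ΔN = 52.743 + 181.434 + 172.902 = 407.08 m.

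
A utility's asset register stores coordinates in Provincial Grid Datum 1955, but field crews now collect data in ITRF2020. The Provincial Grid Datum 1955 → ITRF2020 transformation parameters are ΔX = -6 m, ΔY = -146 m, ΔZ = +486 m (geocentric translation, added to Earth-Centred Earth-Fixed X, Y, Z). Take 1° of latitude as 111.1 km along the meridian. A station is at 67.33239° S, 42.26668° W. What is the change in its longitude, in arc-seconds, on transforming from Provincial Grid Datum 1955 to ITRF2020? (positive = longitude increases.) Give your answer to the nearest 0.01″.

sin φ = -0.922756, cos φ = 0.385384, sin λ = -0.672582, cos λ = 0.740022.
East component: ΔE = −sin λ·ΔX + cos λ·ΔY = −(-0.672582)(-6) + (0.740022)(-146) = -112.08 m.
1° of latitude spans 111100 m; at latitude φ, 1° of longitude spans that × cos φ = 42816.2 m, so Δλ = -112.08 / 42816.2 × 3600 = -9.424″.

Δλ = -9.42″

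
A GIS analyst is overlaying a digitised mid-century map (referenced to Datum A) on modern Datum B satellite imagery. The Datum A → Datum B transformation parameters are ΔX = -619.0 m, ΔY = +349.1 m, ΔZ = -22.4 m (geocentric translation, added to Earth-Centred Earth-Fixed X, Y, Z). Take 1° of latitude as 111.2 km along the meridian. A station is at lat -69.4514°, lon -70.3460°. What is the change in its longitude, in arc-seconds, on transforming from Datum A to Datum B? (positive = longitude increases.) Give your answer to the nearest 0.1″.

Δλ = -42.9″

sin φ = -0.936375, cos φ = 0.351002, sin λ = -0.941741, cos λ = 0.336339.
East component: ΔE = −sin λ·ΔX + cos λ·ΔY = −(-0.941741)(-619.0) + (0.336339)(349.1) = -465.52 m.
1° of latitude spans 111200 m; at latitude φ, 1° of longitude spans that × cos φ = 39031.4 m, so Δλ = -465.52 / 39031.4 × 3600 = -42.937″.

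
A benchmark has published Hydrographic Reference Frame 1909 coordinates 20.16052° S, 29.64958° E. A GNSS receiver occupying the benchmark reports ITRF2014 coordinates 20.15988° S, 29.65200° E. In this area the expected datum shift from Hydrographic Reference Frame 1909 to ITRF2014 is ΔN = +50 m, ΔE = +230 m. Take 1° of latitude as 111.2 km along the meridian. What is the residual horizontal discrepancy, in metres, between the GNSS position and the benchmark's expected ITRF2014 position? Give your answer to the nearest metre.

31 m

Observed coordinate differences: Δφ = +0.00064°, Δλ = +0.00242°.
Converting to metres (1° lat = 111200 m, cos φ = 0.938731): observed ΔN = 71.2 m, observed ΔE = 252.6 m.
Subtracting the expected shift leaves a residual of 71.2 − (50) = 21.2 m north and 252.6 − (230) = 22.6 m east.
Residual distance = √(21.2² + 22.6²) = 31.0 m.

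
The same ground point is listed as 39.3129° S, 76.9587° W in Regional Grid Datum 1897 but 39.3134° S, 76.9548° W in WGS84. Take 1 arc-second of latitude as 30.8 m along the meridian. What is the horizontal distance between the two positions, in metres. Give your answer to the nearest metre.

Δφ = -39.3134° − -39.3129° = -0.0005°; Δλ = -76.9548° − -76.9587° = +0.0039°.
1° of latitude = 3600 × 30.80 = 110880 m.
ΔN = Δφ × 110880 = -55.4 m; ΔE = Δλ × 110880 × cos(-39.3129°) = +0.0039 × 110880 × 0.773698 = 334.6 m.
Distance = √(ΔE² + ΔN²) = √(334.6² + (-55.4)²) = 339.1 m.

339 m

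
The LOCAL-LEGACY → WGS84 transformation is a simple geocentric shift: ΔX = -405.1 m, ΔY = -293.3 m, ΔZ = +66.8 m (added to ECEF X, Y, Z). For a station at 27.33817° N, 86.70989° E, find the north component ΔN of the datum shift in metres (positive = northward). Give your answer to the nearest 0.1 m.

At φ = 27.33817°, λ = 86.70989°: sin φ = 0.459241, cos φ = 0.888311, sin λ = 0.998352, cos λ = 0.057392.
ΔN = −sin φ cos λ·ΔX − sin φ sin λ·ΔY + cos φ·ΔZ = −(0.459241)(0.057392)(-405.1) − (0.459241)(0.998352)(-293.3) + (0.888311)(66.8) = 204.49 m.

ΔN = 204.5 m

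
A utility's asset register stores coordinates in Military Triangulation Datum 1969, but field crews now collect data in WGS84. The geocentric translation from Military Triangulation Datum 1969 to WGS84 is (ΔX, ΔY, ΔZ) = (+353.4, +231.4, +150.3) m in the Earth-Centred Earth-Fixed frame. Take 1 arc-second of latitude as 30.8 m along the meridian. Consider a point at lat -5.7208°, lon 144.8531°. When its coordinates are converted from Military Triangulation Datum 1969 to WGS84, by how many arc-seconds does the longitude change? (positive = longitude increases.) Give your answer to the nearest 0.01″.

Δλ = -12.81″

sin φ = -0.099681, cos φ = 0.995019, sin λ = 0.575675, cos λ = -0.817679.
East component: ΔE = −sin λ·ΔX + cos λ·ΔY = −(0.575675)(353.4) + (-0.817679)(231.4) = -392.65 m.
1° of latitude spans 3600 × 30.80 = 110880 m; at latitude φ, 1° of longitude spans that × cos φ = 110327.8 m, so Δλ = -392.65 / 110327.8 × 3600 = -12.812″.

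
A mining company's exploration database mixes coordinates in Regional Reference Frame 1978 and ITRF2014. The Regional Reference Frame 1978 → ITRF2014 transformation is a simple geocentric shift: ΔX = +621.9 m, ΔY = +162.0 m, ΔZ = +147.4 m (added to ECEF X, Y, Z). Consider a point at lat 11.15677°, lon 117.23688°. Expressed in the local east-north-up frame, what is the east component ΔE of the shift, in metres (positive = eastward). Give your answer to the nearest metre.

ΔE = -627 m

At φ = 11.15677°, λ = 117.23688°: sin φ = 0.193494, cos φ = 0.981101, sin λ = 0.889122, cos λ = -0.457670.
ΔE = −sin λ·ΔX + cos λ·ΔY = −(0.889122)·(621.9) + (-0.457670)·(162.0) = -627.09 m.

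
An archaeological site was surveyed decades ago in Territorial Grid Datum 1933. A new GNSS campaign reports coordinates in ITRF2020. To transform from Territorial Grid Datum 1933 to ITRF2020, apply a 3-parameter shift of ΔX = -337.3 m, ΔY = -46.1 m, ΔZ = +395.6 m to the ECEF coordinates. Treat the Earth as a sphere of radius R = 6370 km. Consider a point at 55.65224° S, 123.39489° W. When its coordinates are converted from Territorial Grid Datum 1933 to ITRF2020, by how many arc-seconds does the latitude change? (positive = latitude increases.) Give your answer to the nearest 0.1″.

Δφ = 13.2″

sin φ = -0.825628, cos φ = 0.564214, sin λ = -0.834897, cos λ = -0.550406.
North component: ΔN = −sin φ cos λ·ΔX − sin φ sin λ·ΔY + cos φ·ΔZ = −(-0.825628)(-0.550406)(-337.3) − (-0.825628)(-0.834897)(-46.1) + (0.564214)(395.6) = 408.26 m.
1° of latitude spans πR/180 = 111177 m, so Δφ = 408.26 / 111177 × 3600 = 13.220″.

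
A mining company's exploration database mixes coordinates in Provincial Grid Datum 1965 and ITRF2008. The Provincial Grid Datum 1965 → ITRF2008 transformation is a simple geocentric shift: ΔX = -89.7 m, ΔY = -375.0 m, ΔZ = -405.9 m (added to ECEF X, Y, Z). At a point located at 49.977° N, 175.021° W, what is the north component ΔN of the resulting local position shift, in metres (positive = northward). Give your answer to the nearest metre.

ΔN = -354 m

The local north axis is (−sin φ cos λ, −sin φ sin λ, cos φ), giving ΔN = -68.432 − 24.924 − 261.032 = -354.39 m.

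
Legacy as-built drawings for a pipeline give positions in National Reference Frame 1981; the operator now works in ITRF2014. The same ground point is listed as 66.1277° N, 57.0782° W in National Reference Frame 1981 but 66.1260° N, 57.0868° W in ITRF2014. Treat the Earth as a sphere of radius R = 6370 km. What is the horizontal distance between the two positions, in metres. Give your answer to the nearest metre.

431 m

Δφ = 66.1260° − 66.1277° = -0.0017°; Δλ = -57.0868° − -57.0782° = -0.0086°.
1° along a meridian = πR/180 = 111177 m.
ΔN = Δφ × 111177 = -189.0 m; ΔE = Δλ × 111177 × cos(66.1277°) = -0.0086 × 111177 × 0.404700 = -386.9 m.
Distance = √(ΔE² + ΔN²) = √((-386.9)² + (-189.0)²) = 430.6 m.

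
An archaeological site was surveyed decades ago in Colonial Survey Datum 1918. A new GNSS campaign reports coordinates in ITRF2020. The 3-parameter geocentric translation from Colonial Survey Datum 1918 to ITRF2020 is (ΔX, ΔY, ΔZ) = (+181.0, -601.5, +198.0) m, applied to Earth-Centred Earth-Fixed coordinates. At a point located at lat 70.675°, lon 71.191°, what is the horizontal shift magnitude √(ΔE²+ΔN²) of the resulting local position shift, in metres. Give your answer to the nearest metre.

The local east axis at (φ, λ) is (−sin λ, cos λ, 0), so ΔE = −sin(71.191°)·181.0 + cos(71.191°)·(-601.5) = -365.27 m.
The local north axis is (−sin φ cos λ, −sin φ sin λ, cos φ), giving ΔN = -55.069 + 537.298 + 65.523 = 547.75 m.
Horizontal magnitude = √(ΔE² + ΔN²) = √((-365.27)² + 547.75²) = 658.37 m.

658 m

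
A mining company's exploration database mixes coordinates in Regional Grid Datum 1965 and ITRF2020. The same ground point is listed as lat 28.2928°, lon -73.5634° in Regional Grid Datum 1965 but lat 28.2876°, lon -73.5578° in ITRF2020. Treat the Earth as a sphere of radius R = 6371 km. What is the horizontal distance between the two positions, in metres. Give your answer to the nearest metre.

797 m

Δφ = 28.2876° − 28.2928° = -0.0052°; Δλ = -73.5578° − -73.5634° = +0.0056°.
1° along a meridian = πR/180 = 111195 m.
ΔN = Δφ × 111195 = -578.2 m; ΔE = Δλ × 111195 × cos(28.2928°) = +0.0056 × 111195 × 0.880537 = 548.3 m.
Distance = √(ΔE² + ΔN²) = √(548.3² + (-578.2)²) = 796.8 m.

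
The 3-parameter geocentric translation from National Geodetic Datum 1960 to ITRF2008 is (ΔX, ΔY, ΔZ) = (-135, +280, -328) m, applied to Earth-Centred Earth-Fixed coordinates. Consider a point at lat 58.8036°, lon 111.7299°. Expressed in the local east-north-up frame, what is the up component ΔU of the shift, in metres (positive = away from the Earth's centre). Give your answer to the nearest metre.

At φ = 58.8036°, λ = 111.7299°: sin φ = 0.855397, cos φ = 0.517973, sin λ = 0.928939, cos λ = -0.370232.
ΔU = cos φ cos λ·ΔX + cos φ sin λ·ΔY + sin φ·ΔZ = (0.517973)(-0.370232)(-135) + (0.517973)(0.928939)(280) + (0.855397)(-328) = -119.95 m.

ΔU = -120 m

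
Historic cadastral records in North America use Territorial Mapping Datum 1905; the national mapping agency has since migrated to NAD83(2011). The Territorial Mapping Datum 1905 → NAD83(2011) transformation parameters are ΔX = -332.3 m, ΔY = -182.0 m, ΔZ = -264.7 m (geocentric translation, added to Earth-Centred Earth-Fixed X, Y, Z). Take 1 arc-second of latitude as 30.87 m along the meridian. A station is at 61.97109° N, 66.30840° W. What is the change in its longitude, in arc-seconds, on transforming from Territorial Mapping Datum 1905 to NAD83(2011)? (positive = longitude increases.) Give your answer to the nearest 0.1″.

Δλ = -26.0″

sin φ = 0.882711, cos φ = 0.469917, sin λ = -0.915722, cos λ = 0.401814.
East component: ΔE = −sin λ·ΔX + cos λ·ΔY = −(-0.915722)(-332.3) + (0.401814)(-182.0) = -377.42 m.
1° of latitude spans 3600 × 30.87 = 111132 m; at latitude φ, 1° of longitude spans that × cos φ = 52222.8 m, so Δλ = -377.42 / 52222.8 × 3600 = -26.018″.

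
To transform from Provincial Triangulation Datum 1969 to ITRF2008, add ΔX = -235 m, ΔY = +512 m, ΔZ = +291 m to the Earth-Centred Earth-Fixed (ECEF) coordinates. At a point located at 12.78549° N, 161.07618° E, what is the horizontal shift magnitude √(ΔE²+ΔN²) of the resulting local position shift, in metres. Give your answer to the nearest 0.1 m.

At φ = 12.78549°, λ = 161.07618°: sin φ = 0.221302, cos φ = 0.975205, sin λ = 0.324311, cos λ = -0.945951.
ΔE = −sin λ·ΔX + cos λ·ΔY = −(0.324311)·(-235) + (-0.945951)·(512) = -408.11 m.
ΔN = −sin φ cos λ·ΔX − sin φ sin λ·ΔY + cos φ·ΔZ = −(0.221302)(-0.945951)(-235) − (0.221302)(0.324311)(512) + (0.975205)(291) = 197.84 m.
Horizontal magnitude = √(ΔE² + ΔN²) = √((-408.11)² + 197.84²) = 453.54 m.

453.5 m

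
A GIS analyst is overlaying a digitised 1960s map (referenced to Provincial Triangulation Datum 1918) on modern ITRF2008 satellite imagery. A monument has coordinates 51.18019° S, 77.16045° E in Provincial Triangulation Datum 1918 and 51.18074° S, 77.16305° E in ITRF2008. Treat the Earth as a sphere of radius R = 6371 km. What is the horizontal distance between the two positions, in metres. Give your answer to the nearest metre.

Δφ = -51.18074° − -51.18019° = -0.00055°; Δλ = 77.16305° − 77.16045° = +0.00260°.
1° along a meridian = πR/180 = 111195 m.
ΔN = Δφ × 111195 = -61.2 m; ΔE = Δλ × 111195 × cos(-51.18019°) = +0.00260 × 111195 × 0.626873 = 181.2 m.
Distance = √(ΔE² + ΔN²) = √(181.2² + (-61.2)²) = 191.3 m.

191 m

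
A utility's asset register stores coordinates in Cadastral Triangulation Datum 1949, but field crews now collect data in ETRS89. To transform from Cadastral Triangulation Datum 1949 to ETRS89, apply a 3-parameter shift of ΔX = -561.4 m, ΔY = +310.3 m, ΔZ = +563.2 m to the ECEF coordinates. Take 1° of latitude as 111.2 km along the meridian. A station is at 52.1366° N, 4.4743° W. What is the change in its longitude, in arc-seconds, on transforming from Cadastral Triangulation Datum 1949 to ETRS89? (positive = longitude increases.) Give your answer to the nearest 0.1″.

sin φ = 0.789476, cos φ = 0.613781, sin λ = -0.078012, cos λ = 0.996952.
East component: ΔE = −sin λ·ΔX + cos λ·ΔY = −(-0.078012)(-561.4) + (0.996952)(310.3) = 265.56 m.
1° of latitude spans 111200 m; at latitude φ, 1° of longitude spans that × cos φ = 68252.4 m, so Δλ = 265.56 / 68252.4 × 3600 = 14.007″.

Δλ = 14.0″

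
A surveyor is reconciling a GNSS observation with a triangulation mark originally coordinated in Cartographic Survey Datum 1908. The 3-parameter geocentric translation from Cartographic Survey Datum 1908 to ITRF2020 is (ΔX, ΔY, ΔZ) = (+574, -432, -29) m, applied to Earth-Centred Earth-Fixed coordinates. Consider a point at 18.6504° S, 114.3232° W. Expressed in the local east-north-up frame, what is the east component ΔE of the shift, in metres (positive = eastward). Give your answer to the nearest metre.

At φ = -18.6504°, λ = -114.3232°: sin φ = -0.319793, cos φ = 0.947487, sin λ = -0.911237, cos λ = -0.411883.
ΔE = −sin λ·ΔX + cos λ·ΔY = −(-0.911237)·(574) + (-0.411883)·(-432) = 700.98 m.

ΔE = 701 m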